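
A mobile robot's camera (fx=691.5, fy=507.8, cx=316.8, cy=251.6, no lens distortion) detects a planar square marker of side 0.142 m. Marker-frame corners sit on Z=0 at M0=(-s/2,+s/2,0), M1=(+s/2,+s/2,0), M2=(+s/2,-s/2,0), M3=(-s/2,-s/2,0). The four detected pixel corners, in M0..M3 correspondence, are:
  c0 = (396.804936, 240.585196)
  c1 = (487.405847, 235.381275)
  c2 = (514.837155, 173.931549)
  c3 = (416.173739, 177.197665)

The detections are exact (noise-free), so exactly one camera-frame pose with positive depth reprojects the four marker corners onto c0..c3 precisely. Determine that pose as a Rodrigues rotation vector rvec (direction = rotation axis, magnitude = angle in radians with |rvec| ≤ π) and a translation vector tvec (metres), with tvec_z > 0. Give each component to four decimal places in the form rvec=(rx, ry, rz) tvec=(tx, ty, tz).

rvec=(0.6980, -0.2713, 0.0129) tvec=(0.1890, -0.0813, 0.9514)

Intrinsics K: fx=691.5, fy=507.8, cx=316.8, cy=251.6
Marker side s = 0.142 m; corners in marker frame (Z=0):
  M0 = (-0.0710, +0.0710, 0)
  M1 = (+0.0710, +0.0710, 0)
  M2 = (+0.0710, -0.0710, 0)
  M3 = (-0.0710, -0.0710, 0)
Detected image corners:
  c0 = (396.804936, 240.585196) px
  c1 = (487.405847, 235.381275) px
  c2 = (514.837155, 173.931549) px
  c3 = (416.173739, 177.197665) px
Planar DLT: solve 8×8 A·h = b for H (H[2,2]=1):
  H  [+784.77970 +136.55513 +454.13892]
  H  [+24.39286 +576.98810 +208.20828]
  H  [+0.26376 +0.66521 +1.00000]
B = K⁻¹H; ‖b₁‖=1.051053, ‖b₂‖=1.051052; λ = 2/(‖b₁‖+‖b₂‖) = 0.951427, sign → tz>0 ⇒ λ=+0.951427
r₁ = λ·B[:,0] = (+0.96480,-0.07864,+0.25095); r₂ = λ·B[:,1] = (-0.10207,+0.76748,+0.63290)
r₃ = r₁×r₂ = (-0.24237,-0.63624,+0.73244); SVD([r₁ r₂ r₃]) → R = UVᵀ:
  R  [+0.96480 -0.10207 -0.24237]
  R  [-0.07864 +0.76748 -0.63624]
  R  [+0.25095 +0.63290 +0.73244]
t = (+0.18896, -0.08130, +0.95143) m
tr R = 2.464714; θ = arccos((tr R − 1)/2) = 0.749019 rad = 42.916°
axis k = ((R−Rᵀ)₃₂, (R−Rᵀ)₁₃, (R−Rᵀ)₂₁) / (2 sinθ) = (+0.931925, -0.362243, +0.017206)
rvec = θ·k = (+0.698030, -0.271327, +0.012888)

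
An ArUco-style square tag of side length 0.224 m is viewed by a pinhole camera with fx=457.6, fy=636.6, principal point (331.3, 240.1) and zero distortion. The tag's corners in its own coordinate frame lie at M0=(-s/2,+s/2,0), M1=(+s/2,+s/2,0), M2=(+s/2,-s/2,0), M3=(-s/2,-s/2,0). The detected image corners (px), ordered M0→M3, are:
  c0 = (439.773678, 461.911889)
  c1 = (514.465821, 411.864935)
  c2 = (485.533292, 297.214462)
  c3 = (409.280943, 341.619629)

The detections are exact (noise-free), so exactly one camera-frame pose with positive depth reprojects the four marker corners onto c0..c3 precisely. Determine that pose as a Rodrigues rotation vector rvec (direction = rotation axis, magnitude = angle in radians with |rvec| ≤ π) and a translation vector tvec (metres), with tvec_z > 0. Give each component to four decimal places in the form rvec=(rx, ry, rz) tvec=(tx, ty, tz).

rvec=(-0.0350, -0.2497, -0.3391) tvec=(0.3295, 0.2469, 1.1430)

Intrinsics K: fx=457.6, fy=636.6, cx=331.3, cy=240.1
Marker side s = 0.224 m; corners in marker frame (Z=0):
  M0 = (-0.1120, +0.1120, 0)
  M1 = (+0.1120, +0.1120, 0)
  M2 = (+0.1120, -0.1120, 0)
  M3 = (-0.1120, -0.1120, 0)
Detected image corners:
  c0 = (439.773678, 461.911889) px
  c1 = (514.465821, 411.864935) px
  c2 = (485.533292, 297.214462) px
  c3 = (409.280943, 341.619629) px
Planar DLT: solve 8×8 A·h = b for H (H[2,2]=1):
  H  [+437.30315 +135.70546 +463.19248]
  H  [-128.72793 +526.69180 +377.62321]
  H  [+0.21714 +0.00680 +1.00000]
B = K⁻¹H; ‖b₁‖=0.874853, ‖b₂‖=0.874853; λ = 2/(‖b₁‖+‖b₂‖) = 1.143049, sign → tz>0 ⇒ λ=+1.143049
r₁ = λ·B[:,0] = (+0.91265,-0.32475,+0.24820); r₂ = λ·B[:,1] = (+0.33335,+0.94277,+0.00778)
r₃ = r₁×r₂ = (-0.23652,+0.07564,+0.96868); SVD([r₁ r₂ r₃]) → R = UVᵀ:
  R  [+0.91265 +0.33335 -0.23652]
  R  [-0.32475 +0.94277 +0.07564]
  R  [+0.24820 +0.00778 +0.96868]
t = (+0.32946, +0.24693, +1.14305) m
tr R = 2.824099; θ = arccos((tr R − 1)/2) = 0.422542 rad = 24.210°
axis k = ((R−Rᵀ)₃₂, (R−Rᵀ)₁₃, (R−Rᵀ)₂₁) / (2 sinθ) = (-0.082749, -0.591013, -0.802407)
rvec = θ·k = (-0.034965, -0.249728, -0.339050)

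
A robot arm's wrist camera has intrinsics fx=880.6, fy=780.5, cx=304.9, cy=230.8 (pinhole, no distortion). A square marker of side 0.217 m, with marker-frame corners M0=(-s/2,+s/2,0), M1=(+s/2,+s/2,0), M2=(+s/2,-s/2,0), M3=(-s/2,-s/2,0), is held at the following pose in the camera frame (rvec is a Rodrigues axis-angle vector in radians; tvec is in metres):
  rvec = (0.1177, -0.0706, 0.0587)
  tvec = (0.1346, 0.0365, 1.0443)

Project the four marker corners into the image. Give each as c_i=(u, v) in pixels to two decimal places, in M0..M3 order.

c0=(321.49, 333.62) c1=(499.95, 340.72) c2=(516.15, 181.88) c3=(333.59, 172.13)

Intrinsics K: fx=880.6, fy=780.5, cx=304.9, cy=230.8
Marker side s = 0.217 m; corners in marker frame (Z=0):
  M0 = (-0.1085, +0.1085, 0)
  M1 = (+0.1085, +0.1085, 0)
  M2 = (+0.1085, -0.1085, 0)
  M3 = (-0.1085, -0.1085, 0)
rvec = (0.1177, -0.0706, 0.0587), |rvec| = θ = 0.14928 rad = 8.553°
Rodrigues: sinθ=0.14872, 1−cosθ=0.01112; R = I + sinθ·[k]× + (1−cosθ)·[k]×²:
    [+0.99579 -0.06263 -0.06689]
    [+0.05434 +0.99137 -0.11933]
    [+0.07379 +0.11520 +0.99060]
t = (0.1346, 0.0365, 1.0443) m
M0: Pc = R·M0+t = (+0.01976, +0.13817, +1.04879); u = 880.6·(+0.01976)/1.04879 + 304.9 = 321.4921, v = 780.5·(+0.13817)/1.04879 + 230.8 = 333.6230
M1: Pc = R·M1+t = (+0.23585, +0.14996, +1.06480); u = 880.6·(+0.23585)/1.06480 + 304.9 = 499.9480, v = 780.5·(+0.14996)/1.06480 + 230.8 = 340.7194
M2: Pc = R·M2+t = (+0.24944, -0.06517, +1.03981); u = 880.6·(+0.24944)/1.03981 + 304.9 = 516.1467, v = 780.5·(-0.06517)/1.03981 + 230.8 = 181.8837
M3: Pc = R·M3+t = (+0.03335, -0.07696, +1.02380); u = 880.6·(+0.03335)/1.02380 + 304.9 = 333.5869, v = 780.5·(-0.07696)/1.02380 + 230.8 = 172.1299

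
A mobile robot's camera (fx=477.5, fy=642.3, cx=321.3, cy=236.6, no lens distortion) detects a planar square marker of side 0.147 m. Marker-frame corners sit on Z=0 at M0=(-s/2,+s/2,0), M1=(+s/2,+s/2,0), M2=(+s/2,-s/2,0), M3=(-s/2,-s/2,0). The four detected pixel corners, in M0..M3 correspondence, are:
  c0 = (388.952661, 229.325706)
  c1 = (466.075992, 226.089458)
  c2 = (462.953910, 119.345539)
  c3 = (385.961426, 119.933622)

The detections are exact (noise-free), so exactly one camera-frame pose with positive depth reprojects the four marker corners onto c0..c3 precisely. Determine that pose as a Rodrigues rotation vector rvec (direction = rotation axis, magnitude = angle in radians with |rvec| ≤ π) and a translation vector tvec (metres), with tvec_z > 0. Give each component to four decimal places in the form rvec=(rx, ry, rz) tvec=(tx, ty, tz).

Intrinsics K: fx=477.5, fy=642.3, cx=321.3, cy=236.6
Marker side s = 0.147 m; corners in marker frame (Z=0):
  M0 = (-0.0735, +0.0735, 0)
  M1 = (+0.0735, +0.0735, 0)
  M2 = (+0.0735, -0.0735, 0)
  M3 = (-0.0735, -0.0735, 0)
Detected image corners:
  c0 = (388.952661, 229.325706) px
  c1 = (466.075992, 226.089458) px
  c2 = (462.953910, 119.345539) px
  c3 = (385.961426, 119.933622) px
Planar DLT: solve 8×8 A·h = b for H (H[2,2]=1):
  H  [+595.07709 +13.06699 +426.45512]
  H  [+15.89936 +731.89399 +173.58980]
  H  [+0.16638 -0.01815 +1.00000]
B = K⁻¹H; ‖b₁‖=1.147002, ‖b₂‖=1.147002; λ = 2/(‖b₁‖+‖b₂‖) = 0.871838, sign → tz>0 ⇒ λ=+0.871838
r₁ = λ·B[:,0] = (+0.98891,-0.03185,+0.14505); r₂ = λ·B[:,1] = (+0.03451,+0.99928,-0.01582)
r₃ = r₁×r₂ = (-0.14445,+0.02065,+0.98930); SVD([r₁ r₂ r₃]) → R = UVᵀ:
  R  [+0.98891 +0.03451 -0.14445]
  R  [-0.03185 +0.99928 +0.02065]
  R  [+0.14505 -0.01582 +0.98930]
t = (+0.19200, -0.08553, +0.87184) m
tr R = 2.977487; θ = arccos((tr R − 1)/2) = 0.150183 rad = 8.605°
axis k = ((R−Rᵀ)₃₂, (R−Rᵀ)₁₃, (R−Rᵀ)₂₁) / (2 sinθ) = (-0.121907, -0.967452, -0.221755)
rvec = θ·k = (-0.018308, -0.145295, -0.033304)

rvec=(-0.0183, -0.1453, -0.0333) tvec=(0.1920, -0.0855, 0.8718)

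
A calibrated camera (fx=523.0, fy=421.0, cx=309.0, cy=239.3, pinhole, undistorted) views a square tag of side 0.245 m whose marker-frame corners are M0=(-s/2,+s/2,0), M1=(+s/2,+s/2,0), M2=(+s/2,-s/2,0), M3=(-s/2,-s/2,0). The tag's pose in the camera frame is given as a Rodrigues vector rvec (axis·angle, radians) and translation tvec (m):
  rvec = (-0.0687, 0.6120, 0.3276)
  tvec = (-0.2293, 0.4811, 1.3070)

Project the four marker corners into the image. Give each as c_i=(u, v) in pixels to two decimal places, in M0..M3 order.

Intrinsics K: fx=523.0, fy=421.0, cx=309.0, cy=239.3
Marker side s = 0.245 m; corners in marker frame (Z=0):
  M0 = (-0.1225, +0.1225, 0)
  M1 = (+0.1225, +0.1225, 0)
  M2 = (+0.1225, -0.1225, 0)
  M3 = (-0.1225, -0.1225, 0)
rvec = (-0.0687, 0.6120, 0.3276), |rvec| = θ = 0.69756 rad = 39.967°
Rodrigues: sinθ=0.64235, 1−cosθ=0.23359; R = I + sinθ·[k]× + (1−cosθ)·[k]×²:
    [+0.76868 -0.32185 +0.55276]
    [+0.28149 +0.94621 +0.15951]
    [-0.57437 +0.03298 +0.81793]
t = (-0.2293, 0.4811, 1.3070) m
M0: Pc = R·M0+t = (-0.36289, +0.56253, +1.38140); u = 523.0·(-0.36289)/1.38140 + 309.0 = 171.6092, v = 421.0·(+0.56253)/1.38140 + 239.3 = 410.7381
M1: Pc = R·M1+t = (-0.17456, +0.63149, +1.24068); u = 523.0·(-0.17456)/1.24068 + 309.0 = 235.4138, v = 421.0·(+0.63149)/1.24068 + 239.3 = 453.5846
M2: Pc = R·M2+t = (-0.09571, +0.39967, +1.23260); u = 523.0·(-0.09571)/1.23260 + 309.0 = 268.3898, v = 421.0·(+0.39967)/1.23260 + 239.3 = 375.8094
M3: Pc = R·M3+t = (-0.28404, +0.33071, +1.37332); u = 523.0·(-0.28404)/1.37332 + 309.0 = 200.8308, v = 421.0·(+0.33071)/1.37332 + 239.3 = 340.6802

c0=(171.61, 410.74) c1=(235.41, 453.58) c2=(268.39, 375.81) c3=(200.83, 340.68)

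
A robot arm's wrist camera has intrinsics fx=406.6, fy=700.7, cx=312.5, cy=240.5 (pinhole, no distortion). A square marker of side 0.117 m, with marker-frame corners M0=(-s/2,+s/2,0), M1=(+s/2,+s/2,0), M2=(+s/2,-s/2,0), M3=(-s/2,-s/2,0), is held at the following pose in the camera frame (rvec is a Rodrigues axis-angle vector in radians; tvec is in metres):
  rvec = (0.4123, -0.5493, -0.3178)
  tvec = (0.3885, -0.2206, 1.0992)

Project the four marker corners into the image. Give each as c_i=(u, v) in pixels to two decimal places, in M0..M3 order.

c0=(442.48, 147.23) c1=(470.11, 123.15) c2=(469.97, 52.41) c3=(440.92, 74.28)

Intrinsics K: fx=406.6, fy=700.7, cx=312.5, cy=240.5
Marker side s = 0.117 m; corners in marker frame (Z=0):
  M0 = (-0.0585, +0.0585, 0)
  M1 = (+0.0585, +0.0585, 0)
  M2 = (+0.0585, -0.0585, 0)
  M3 = (-0.0585, -0.0585, 0)
rvec = (0.4123, -0.5493, -0.3178), |rvec| = θ = 0.75678 rad = 43.360°
Rodrigues: sinθ=0.68659, 1−cosθ=0.27295; R = I + sinθ·[k]× + (1−cosθ)·[k]×²:
    [+0.80807 +0.18039 -0.56080]
    [-0.39626 +0.87085 -0.29086]
    [+0.43590 +0.45725 +0.77518]
t = (0.3885, -0.2206, 1.0992) m
M0: Pc = R·M0+t = (+0.35178, -0.14647, +1.10045); u = 406.6·(+0.35178)/1.10045 + 312.5 = 442.4779, v = 700.7·(-0.14647)/1.10045 + 240.5 = 147.2340
M1: Pc = R·M1+t = (+0.44632, -0.19284, +1.15145); u = 406.6·(+0.44632)/1.15145 + 312.5 = 470.1061, v = 700.7·(-0.19284)/1.15145 + 240.5 = 123.1519
M2: Pc = R·M2+t = (+0.42522, -0.29473, +1.09795); u = 406.6·(+0.42522)/1.09795 + 312.5 = 469.9698, v = 700.7·(-0.29473)/1.09795 + 240.5 = 52.4093
M3: Pc = R·M3+t = (+0.33068, -0.24836, +1.04695); u = 406.6·(+0.33068)/1.04695 + 312.5 = 440.9232, v = 700.7·(-0.24836)/1.04695 + 240.5 = 74.2759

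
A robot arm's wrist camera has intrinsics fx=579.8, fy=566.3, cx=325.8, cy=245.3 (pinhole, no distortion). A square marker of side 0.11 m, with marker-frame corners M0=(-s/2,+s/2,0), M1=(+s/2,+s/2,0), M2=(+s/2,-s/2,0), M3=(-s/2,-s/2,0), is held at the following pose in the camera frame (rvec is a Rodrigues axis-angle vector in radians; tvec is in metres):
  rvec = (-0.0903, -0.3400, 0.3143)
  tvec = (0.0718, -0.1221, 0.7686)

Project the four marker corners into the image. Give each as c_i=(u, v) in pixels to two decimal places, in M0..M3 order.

Intrinsics K: fx=579.8, fy=566.3, cx=325.8, cy=245.3
Marker side s = 0.11 m; corners in marker frame (Z=0):
  M0 = (-0.0550, +0.0550, 0)
  M1 = (+0.0550, +0.0550, 0)
  M2 = (+0.0550, -0.0550, 0)
  M3 = (-0.0550, -0.0550, 0)
rvec = (-0.0903, -0.3400, 0.3143), |rvec| = θ = 0.47174 rad = 27.029°
Rodrigues: sinθ=0.45444, 1−cosθ=0.10922; R = I + sinθ·[k]× + (1−cosθ)·[k]×²:
    [+0.89478 -0.28770 -0.34146]
    [+0.31784 +0.94751 +0.03454]
    [+0.31360 -0.13944 +0.93926]
t = (0.0718, -0.1221, 0.7686) m
M0: Pc = R·M0+t = (+0.00676, -0.08747, +0.74368); u = 579.8·(+0.00676)/0.74368 + 325.8 = 331.0729, v = 566.3·(-0.08747)/0.74368 + 245.3 = 178.6949
M1: Pc = R·M1+t = (+0.10519, -0.05251, +0.77818); u = 579.8·(+0.10519)/0.77818 + 325.8 = 404.1737, v = 566.3·(-0.05251)/0.77818 + 245.3 = 207.0905
M2: Pc = R·M2+t = (+0.13684, -0.15673, +0.79352); u = 579.8·(+0.13684)/0.79352 + 325.8 = 425.7826, v = 566.3·(-0.15673)/0.79352 + 245.3 = 133.4468
M3: Pc = R·M3+t = (+0.03841, -0.19169, +0.75902); u = 579.8·(+0.03841)/0.75902 + 325.8 = 355.1411, v = 566.3·(-0.19169)/0.75902 + 245.3 = 102.2781

c0=(331.07, 178.69) c1=(404.17, 207.09) c2=(425.78, 133.45) c3=(355.14, 102.28)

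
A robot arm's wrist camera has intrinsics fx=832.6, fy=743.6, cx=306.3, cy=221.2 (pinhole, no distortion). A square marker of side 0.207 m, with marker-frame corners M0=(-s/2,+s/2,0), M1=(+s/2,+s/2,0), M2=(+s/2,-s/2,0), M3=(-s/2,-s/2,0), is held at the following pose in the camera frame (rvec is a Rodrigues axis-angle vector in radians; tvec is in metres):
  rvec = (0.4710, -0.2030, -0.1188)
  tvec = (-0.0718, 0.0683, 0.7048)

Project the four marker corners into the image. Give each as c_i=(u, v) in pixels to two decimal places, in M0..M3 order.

c0=(118.79, 399.63) c1=(345.03, 359.63) c2=(333.47, 177.26) c3=(72.84, 213.42)

Intrinsics K: fx=832.6, fy=743.6, cx=306.3, cy=221.2
Marker side s = 0.207 m; corners in marker frame (Z=0):
  M0 = (-0.1035, +0.1035, 0)
  M1 = (+0.1035, +0.1035, 0)
  M2 = (+0.1035, -0.1035, 0)
  M3 = (-0.1035, -0.1035, 0)
rvec = (0.4710, -0.2030, -0.1188), |rvec| = θ = 0.52646 rad = 30.164°
Rodrigues: sinθ=0.50248, 1−cosθ=0.13541; R = I + sinθ·[k]× + (1−cosθ)·[k]×²:
    [+0.97297 +0.06668 -0.22109]
    [-0.16010 +0.88472 -0.43776]
    [+0.16641 +0.46132 +0.87148]
t = (-0.0718, 0.0683, 0.7048) m
M0: Pc = R·M0+t = (-0.16560, +0.17644, +0.73532); u = 832.6·(-0.16560)/0.73532 + 306.3 = 118.7907, v = 743.6·(+0.17644)/0.73532 + 221.2 = 399.6252
M1: Pc = R·M1+t = (+0.03580, +0.14330, +0.76977); u = 832.6·(+0.03580)/0.76977 + 306.3 = 345.0258, v = 743.6·(+0.14330)/0.76977 + 221.2 = 359.6265
M2: Pc = R·M2+t = (+0.02200, -0.03984, +0.67428); u = 832.6·(+0.02200)/0.67428 + 306.3 = 333.4678, v = 743.6·(-0.03984)/0.67428 + 221.2 = 177.2649
M3: Pc = R·M3+t = (-0.17940, -0.00670, +0.63983); u = 832.6·(-0.17940)/0.63983 + 306.3 = 72.8449, v = 743.6·(-0.00670)/0.63983 + 221.2 = 213.4152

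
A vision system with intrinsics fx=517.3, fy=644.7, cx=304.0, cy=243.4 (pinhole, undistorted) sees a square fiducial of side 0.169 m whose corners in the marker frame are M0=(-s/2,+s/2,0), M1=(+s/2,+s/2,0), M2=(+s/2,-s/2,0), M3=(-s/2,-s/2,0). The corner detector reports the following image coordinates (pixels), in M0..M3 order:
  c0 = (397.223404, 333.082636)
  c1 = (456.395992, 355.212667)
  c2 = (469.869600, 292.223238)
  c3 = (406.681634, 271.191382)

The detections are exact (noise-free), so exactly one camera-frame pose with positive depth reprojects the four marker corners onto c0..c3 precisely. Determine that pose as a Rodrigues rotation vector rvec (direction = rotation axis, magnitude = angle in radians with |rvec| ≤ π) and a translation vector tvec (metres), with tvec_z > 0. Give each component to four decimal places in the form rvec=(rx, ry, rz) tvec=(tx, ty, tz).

Intrinsics K: fx=517.3, fy=644.7, cx=304.0, cy=243.4
Marker side s = 0.169 m; corners in marker frame (Z=0):
  M0 = (-0.0845, +0.0845, 0)
  M1 = (+0.0845, +0.0845, 0)
  M2 = (+0.0845, -0.0845, 0)
  M3 = (-0.0845, -0.0845, 0)
Detected image corners:
  c0 = (397.223404, 333.082636) px
  c1 = (456.395992, 355.212667) px
  c2 = (469.869600, 292.223238) px
  c3 = (406.681634, 271.191382) px
Planar DLT: solve 8×8 A·h = b for H (H[2,2]=1):
  H  [+264.86386 +82.21702 +431.79636]
  H  [+57.76068 +477.80992 +313.63729]
  H  [-0.22380 +0.34641 +1.00000]
B = K⁻¹H; ‖b₁‖=0.703223, ‖b₂‖=0.703223; λ = 2/(‖b₁‖+‖b₂‖) = 1.422024, sign → tz>0 ⇒ λ=+1.422024
r₁ = λ·B[:,0] = (+0.91512,+0.24755,-0.31825); r₂ = λ·B[:,1] = (-0.06348,+0.86793,+0.49261)
r₃ = r₁×r₂ = (+0.39816,-0.43059,+0.80997); SVD([r₁ r₂ r₃]) → R = UVᵀ:
  R  [+0.91512 -0.06348 +0.39816]
  R  [+0.24755 +0.86793 -0.43059]
  R  [-0.31825 +0.49261 +0.80997]
t = (+0.35130, +0.15492, +1.42202) m
tr R = 2.593024; θ = arccos((tr R − 1)/2) = 0.649292 rad = 37.202°
axis k = ((R−Rᵀ)₃₂, (R−Rᵀ)₁₃, (R−Rᵀ)₂₁) / (2 sinθ) = (+0.763449, +0.592442, +0.257213)
rvec = θ·k = (+0.495701, +0.384668, +0.167006)

rvec=(0.4957, 0.3847, 0.1670) tvec=(0.3513, 0.1549, 1.4220)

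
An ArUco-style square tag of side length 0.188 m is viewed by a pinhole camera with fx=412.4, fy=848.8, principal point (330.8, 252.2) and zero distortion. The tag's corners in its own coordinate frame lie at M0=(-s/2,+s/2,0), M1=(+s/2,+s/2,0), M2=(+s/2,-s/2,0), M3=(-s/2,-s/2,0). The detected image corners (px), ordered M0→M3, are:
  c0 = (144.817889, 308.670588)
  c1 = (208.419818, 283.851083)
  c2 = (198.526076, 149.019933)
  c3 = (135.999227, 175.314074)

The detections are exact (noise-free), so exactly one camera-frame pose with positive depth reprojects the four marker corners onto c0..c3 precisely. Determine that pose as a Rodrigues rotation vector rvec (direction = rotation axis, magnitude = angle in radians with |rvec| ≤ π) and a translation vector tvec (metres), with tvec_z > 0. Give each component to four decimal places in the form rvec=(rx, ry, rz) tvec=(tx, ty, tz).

Intrinsics K: fx=412.4, fy=848.8, cx=330.8, cy=252.2
Marker side s = 0.188 m; corners in marker frame (Z=0):
  M0 = (-0.0940, +0.0940, 0)
  M1 = (+0.0940, +0.0940, 0)
  M2 = (+0.0940, -0.0940, 0)
  M3 = (-0.0940, -0.0940, 0)
Detected image corners:
  c0 = (144.817889, 308.670588) px
  c1 = (208.419818, 283.851083) px
  c2 = (198.526076, 149.019933) px
  c3 = (135.999227, 175.314074) px
Planar DLT: solve 8×8 A·h = b for H (H[2,2]=1):
  H  [+322.75656 +36.03594 +171.68726]
  H  [-152.86148 +694.95941 +228.79986]
  H  [-0.07369 -0.07974 +1.00000]
B = K⁻¹H; ‖b₁‖=0.859643, ‖b₂‖=0.859643; λ = 2/(‖b₁‖+‖b₂‖) = 1.163274, sign → tz>0 ⇒ λ=+1.163274
r₁ = λ·B[:,0] = (+0.97918,-0.18402,-0.08573); r₂ = λ·B[:,1] = (+0.17606,+0.98000,-0.09276)
r₃ = r₁×r₂ = (+0.10108,+0.07574,+0.99199); SVD([r₁ r₂ r₃]) → R = UVᵀ:
  R  [+0.97918 +0.17606 +0.10108]
  R  [-0.18402 +0.98000 +0.07574]
  R  [-0.08573 -0.09276 +0.99199]
t = (-0.44882, -0.03207, +1.16327) m
tr R = 2.951166; θ = arccos((tr R − 1)/2) = 0.221435 rad = 12.687°
axis k = ((R−Rᵀ)₃₂, (R−Rᵀ)₁₃, (R−Rᵀ)₂₁) / (2 sinθ) = (-0.383610, +0.425277, -0.819746)
rvec = θ·k = (-0.084945, +0.094171, -0.181521)

rvec=(-0.0849, 0.0942, -0.1815) tvec=(-0.4488, -0.0321, 1.1633)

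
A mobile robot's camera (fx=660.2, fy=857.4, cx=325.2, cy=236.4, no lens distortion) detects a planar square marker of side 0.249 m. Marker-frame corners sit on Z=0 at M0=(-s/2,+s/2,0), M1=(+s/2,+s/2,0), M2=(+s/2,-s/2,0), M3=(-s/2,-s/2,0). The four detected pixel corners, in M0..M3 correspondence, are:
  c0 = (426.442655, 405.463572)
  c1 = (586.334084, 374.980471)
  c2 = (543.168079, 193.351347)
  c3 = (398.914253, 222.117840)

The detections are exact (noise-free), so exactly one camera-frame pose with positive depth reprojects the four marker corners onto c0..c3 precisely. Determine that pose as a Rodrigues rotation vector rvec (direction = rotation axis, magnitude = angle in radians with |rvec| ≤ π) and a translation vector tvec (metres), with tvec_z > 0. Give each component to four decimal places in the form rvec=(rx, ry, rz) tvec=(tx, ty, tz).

rvec=(-0.4509, 0.0644, -0.1428) tvec=(0.2653, 0.0730, 1.0789)

Intrinsics K: fx=660.2, fy=857.4, cx=325.2, cy=236.4
Marker side s = 0.249 m; corners in marker frame (Z=0):
  M0 = (-0.1245, +0.1245, 0)
  M1 = (+0.1245, +0.1245, 0)
  M2 = (+0.1245, -0.1245, 0)
  M3 = (-0.1245, -0.1245, 0)
Detected image corners:
  c0 = (426.442655, 405.463572) px
  c1 = (586.334084, 374.980471) px
  c2 = (543.168079, 193.351347) px
  c3 = (398.914253, 222.117840) px
Planar DLT: solve 8×8 A·h = b for H (H[2,2]=1):
  H  [+595.36322 -56.77544 +487.55355]
  H  [-127.23163 +611.38356 +294.41348]
  H  [-0.02820 -0.40642 +1.00000]
B = K⁻¹H; ‖b₁‖=0.926846, ‖b₂‖=0.926846; λ = 2/(‖b₁‖+‖b₂‖) = 1.078928, sign → tz>0 ⇒ λ=+1.078928
r₁ = λ·B[:,0] = (+0.98796,-0.15172,-0.03042); r₂ = λ·B[:,1] = (+0.12321,+0.89025,-0.43849)
r₃ = r₁×r₂ = (+0.09361,+0.42946,+0.89822); SVD([r₁ r₂ r₃]) → R = UVᵀ:
  R  [+0.98796 +0.12321 +0.09361]
  R  [-0.15172 +0.89025 +0.42946]
  R  [-0.03042 -0.43849 +0.89822]
t = (+0.26533, +0.07300, +1.07893) m
tr R = 2.776423; θ = arccos((tr R − 1)/2) = 0.477359 rad = 27.351°
axis k = ((R−Rᵀ)₃₂, (R−Rᵀ)₁₃, (R−Rᵀ)₂₁) / (2 sinθ) = (-0.944594, +0.134989, -0.299198)
rvec = θ·k = (-0.450910, +0.064438, -0.142825)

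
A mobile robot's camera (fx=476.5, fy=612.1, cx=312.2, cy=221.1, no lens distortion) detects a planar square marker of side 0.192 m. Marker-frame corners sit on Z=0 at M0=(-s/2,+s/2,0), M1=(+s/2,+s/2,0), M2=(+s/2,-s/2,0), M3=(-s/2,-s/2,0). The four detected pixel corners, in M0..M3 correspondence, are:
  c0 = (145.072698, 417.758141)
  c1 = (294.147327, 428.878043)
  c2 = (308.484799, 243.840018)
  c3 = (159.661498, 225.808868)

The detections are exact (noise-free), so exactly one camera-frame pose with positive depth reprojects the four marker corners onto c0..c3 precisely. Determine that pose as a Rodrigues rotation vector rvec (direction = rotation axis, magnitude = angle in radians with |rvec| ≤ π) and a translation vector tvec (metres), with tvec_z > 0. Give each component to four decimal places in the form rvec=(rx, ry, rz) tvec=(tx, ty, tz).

Intrinsics K: fx=476.5, fy=612.1, cx=312.2, cy=221.1
Marker side s = 0.192 m; corners in marker frame (Z=0):
  M0 = (-0.0960, +0.0960, 0)
  M1 = (+0.0960, +0.0960, 0)
  M2 = (+0.0960, -0.0960, 0)
  M3 = (-0.0960, -0.0960, 0)
Detected image corners:
  c0 = (145.072698, 417.758141) px
  c1 = (294.147327, 428.878043) px
  c2 = (308.484799, 243.840018) px
  c3 = (159.661498, 225.808868) px
Planar DLT: solve 8×8 A·h = b for H (H[2,2]=1):
  H  [+818.92591 -73.12055 +228.19483]
  H  [+138.49288 +984.59523 +329.29195]
  H  [+0.19022 +0.00968 +1.00000]
B = K⁻¹H; ‖b₁‖=1.613020, ‖b₂‖=1.613020; λ = 2/(‖b₁‖+‖b₂‖) = 0.619955, sign → tz>0 ⇒ λ=+0.619955
r₁ = λ·B[:,0] = (+0.98821,+0.09767,+0.11793); r₂ = λ·B[:,1] = (-0.09907,+0.99506,+0.00600)
r₃ = r₁×r₂ = (-0.11676,-0.01761,+0.99300); SVD([r₁ r₂ r₃]) → R = UVᵀ:
  R  [+0.98821 -0.09907 -0.11676]
  R  [+0.09767 +0.99506 -0.01761]
  R  [+0.11793 +0.00600 +0.99300]
t = (-0.10930, +0.10958, +0.61996) m
tr R = 2.976274; θ = arccos((tr R − 1)/2) = 0.154186 rad = 8.834°
axis k = ((R−Rᵀ)₃₂, (R−Rᵀ)₁₃, (R−Rᵀ)₂₁) / (2 sinθ) = (+0.076890, -0.764072, +0.640533)
rvec = θ·k = (+0.011855, -0.117809, +0.098761)

rvec=(0.0119, -0.1178, 0.0988) tvec=(-0.1093, 0.1096, 0.6200)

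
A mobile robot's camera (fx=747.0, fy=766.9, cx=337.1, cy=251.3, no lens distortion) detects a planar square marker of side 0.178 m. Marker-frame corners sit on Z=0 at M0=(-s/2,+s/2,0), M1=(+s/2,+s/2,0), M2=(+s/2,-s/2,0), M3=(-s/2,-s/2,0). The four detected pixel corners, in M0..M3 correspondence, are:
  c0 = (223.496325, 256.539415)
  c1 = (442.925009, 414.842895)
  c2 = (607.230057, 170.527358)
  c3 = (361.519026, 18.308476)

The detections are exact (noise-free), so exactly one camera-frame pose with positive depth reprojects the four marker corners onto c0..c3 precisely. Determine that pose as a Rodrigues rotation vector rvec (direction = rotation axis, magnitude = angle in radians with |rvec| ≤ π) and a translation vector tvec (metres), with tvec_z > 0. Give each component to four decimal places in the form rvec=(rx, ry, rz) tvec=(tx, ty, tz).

Intrinsics K: fx=747.0, fy=766.9, cx=337.1, cy=251.3
Marker side s = 0.178 m; corners in marker frame (Z=0):
  M0 = (-0.0890, +0.0890, 0)
  M1 = (+0.0890, +0.0890, 0)
  M2 = (+0.0890, -0.0890, 0)
  M3 = (-0.0890, -0.0890, 0)
Detected image corners:
  c0 = (223.496325, 256.539415) px
  c1 = (442.925009, 414.842895) px
  c2 = (607.230057, 170.527358) px
  c3 = (361.519026, 18.308476) px
Planar DLT: solve 8×8 A·h = b for H (H[2,2]=1):
  H  [+1145.46282 -690.23457 +402.20303]
  H  [+789.40367 +1437.18235 +216.48317]
  H  [-0.38796 +0.38272 +1.00000]
B = K⁻¹H; ‖b₁‖=2.099258, ‖b₂‖=2.099258; λ = 2/(‖b₁‖+‖b₂‖) = 0.476359, sign → tz>0 ⇒ λ=+0.476359
r₁ = λ·B[:,0] = (+0.81386,+0.55090,-0.18481); r₂ = λ·B[:,1] = (-0.52243,+0.83296,+0.18231)
r₃ = r₁×r₂ = (+0.25437,-0.05182,+0.96572); SVD([r₁ r₂ r₃]) → R = UVᵀ:
  R  [+0.81386 -0.52243 +0.25437]
  R  [+0.55090 +0.83296 -0.05182]
  R  [-0.18481 +0.18231 +0.96572]
t = (+0.04152, -0.02163, +0.47636) m
tr R = 2.612536; θ = arccos((tr R − 1)/2) = 0.632980 rad = 36.267°
axis k = ((R−Rᵀ)₃₂, (R−Rᵀ)₁₃, (R−Rᵀ)₂₁) / (2 sinθ) = (+0.197900, +0.371211, +0.907215)
rvec = θ·k = (+0.125267, +0.234969, +0.574249)

rvec=(0.1253, 0.2350, 0.5742) tvec=(0.0415, -0.0216, 0.4764)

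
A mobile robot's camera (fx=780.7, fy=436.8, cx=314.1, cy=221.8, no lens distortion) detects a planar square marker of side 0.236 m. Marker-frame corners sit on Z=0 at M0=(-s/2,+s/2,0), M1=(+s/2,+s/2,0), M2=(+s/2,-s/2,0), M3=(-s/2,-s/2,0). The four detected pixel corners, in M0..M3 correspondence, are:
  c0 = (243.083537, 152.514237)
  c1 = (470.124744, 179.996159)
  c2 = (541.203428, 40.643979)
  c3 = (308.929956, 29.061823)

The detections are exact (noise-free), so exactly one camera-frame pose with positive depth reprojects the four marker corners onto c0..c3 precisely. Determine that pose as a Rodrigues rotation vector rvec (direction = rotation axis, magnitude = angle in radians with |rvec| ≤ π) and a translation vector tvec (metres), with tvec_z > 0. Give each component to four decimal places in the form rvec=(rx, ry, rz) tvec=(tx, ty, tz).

rvec=(-0.0945, 0.3781, 0.2733) tvec=(0.0670, -0.2088, 0.7462)

Intrinsics K: fx=780.7, fy=436.8, cx=314.1, cy=221.8
Marker side s = 0.236 m; corners in marker frame (Z=0):
  M0 = (-0.1180, +0.1180, 0)
  M1 = (+0.1180, +0.1180, 0)
  M2 = (+0.1180, -0.1180, 0)
  M3 = (-0.1180, -0.1180, 0)
Detected image corners:
  c0 = (243.083537, 152.514237) px
  c1 = (470.124744, 179.996159) px
  c2 = (541.203428, 40.643979) px
  c3 = (308.929956, 29.061823) px
Planar DLT: solve 8×8 A·h = b for H (H[2,2]=1):
  H  [+775.94009 -310.50809 +384.21462]
  H  [+31.79890 +549.36166 +99.55443]
  H  [-0.50470 -0.05392 +1.00000]
B = K⁻¹H; ‖b₁‖=1.340048, ‖b₂‖=1.340048; λ = 2/(‖b₁‖+‖b₂‖) = 0.746242, sign → tz>0 ⇒ λ=+0.746242
r₁ = λ·B[:,0] = (+0.89322,+0.24557,-0.37663); r₂ = λ·B[:,1] = (-0.28062,+0.95898,-0.04024)
r₃ = r₁×r₂ = (+0.35130,+0.14163,+0.92549); SVD([r₁ r₂ r₃]) → R = UVᵀ:
  R  [+0.89322 -0.28062 +0.35130]
  R  [+0.24557 +0.95898 +0.14163]
  R  [-0.37663 -0.04024 +0.92549]
t = (+0.06702, -0.20885, +0.74624) m
tr R = 2.777689; θ = arccos((tr R − 1)/2) = 0.475980 rad = 27.272°
axis k = ((R−Rᵀ)₃₂, (R−Rᵀ)₁₃, (R−Rᵀ)₂₁) / (2 sinθ) = (-0.198448, +0.794316, +0.574178)
rvec = θ·k = (-0.094457, +0.378078, +0.273297)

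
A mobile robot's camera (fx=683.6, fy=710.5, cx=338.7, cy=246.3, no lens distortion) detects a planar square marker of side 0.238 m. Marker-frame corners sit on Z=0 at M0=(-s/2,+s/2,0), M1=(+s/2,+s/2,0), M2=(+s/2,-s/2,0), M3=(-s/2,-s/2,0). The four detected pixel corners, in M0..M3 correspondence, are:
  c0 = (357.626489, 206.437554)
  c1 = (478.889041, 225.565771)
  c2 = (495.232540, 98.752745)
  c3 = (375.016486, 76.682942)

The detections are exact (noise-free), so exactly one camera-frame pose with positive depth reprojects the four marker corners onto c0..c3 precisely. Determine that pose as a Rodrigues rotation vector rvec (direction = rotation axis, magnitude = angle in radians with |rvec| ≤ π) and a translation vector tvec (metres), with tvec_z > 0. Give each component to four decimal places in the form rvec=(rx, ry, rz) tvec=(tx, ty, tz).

rvec=(-0.0200, -0.1322, 0.1407) tvec=(0.1687, -0.1729, 1.3000)

Intrinsics K: fx=683.6, fy=710.5, cx=338.7, cy=246.3
Marker side s = 0.238 m; corners in marker frame (Z=0):
  M0 = (-0.1190, +0.1190, 0)
  M1 = (+0.1190, +0.1190, 0)
  M2 = (+0.1190, -0.1190, 0)
  M3 = (-0.1190, -0.1190, 0)
Detected image corners:
  c0 = (357.626489, 206.437554) px
  c1 = (478.889041, 225.565771) px
  c2 = (495.232540, 98.752745) px
  c3 = (375.016486, 76.682942) px
Planar DLT: solve 8×8 A·h = b for H (H[2,2]=1):
  H  [+549.95052 -80.42387 +427.43172]
  H  [+101.74558 +535.52414 +151.81086]
  H  [+0.09995 -0.02245 +1.00000]
B = K⁻¹H; ‖b₁‖=0.769255, ‖b₂‖=0.769255; λ = 2/(‖b₁‖+‖b₂‖) = 1.299960, sign → tz>0 ⇒ λ=+1.299960
r₁ = λ·B[:,0] = (+0.98143,+0.14112,+0.12993); r₂ = λ·B[:,1] = (-0.13847,+0.98994,-0.02919)
r₃ = r₁×r₂ = (-0.13274,+0.01066,+0.99109); SVD([r₁ r₂ r₃]) → R = UVᵀ:
  R  [+0.98143 -0.13847 -0.13274]
  R  [+0.14112 +0.98994 +0.01066]
  R  [+0.12993 -0.02919 +0.99109]
t = (+0.16874, -0.17288, +1.29996) m
tr R = 2.962458; θ = arccos((tr R − 1)/2) = 0.194061 rad = 11.119°
axis k = ((R−Rᵀ)₃₂, (R−Rᵀ)₁₃, (R−Rᵀ)₂₁) / (2 sinθ) = (-0.103312, -0.681056, +0.724906)
rvec = θ·k = (-0.020049, -0.132167, +0.140676)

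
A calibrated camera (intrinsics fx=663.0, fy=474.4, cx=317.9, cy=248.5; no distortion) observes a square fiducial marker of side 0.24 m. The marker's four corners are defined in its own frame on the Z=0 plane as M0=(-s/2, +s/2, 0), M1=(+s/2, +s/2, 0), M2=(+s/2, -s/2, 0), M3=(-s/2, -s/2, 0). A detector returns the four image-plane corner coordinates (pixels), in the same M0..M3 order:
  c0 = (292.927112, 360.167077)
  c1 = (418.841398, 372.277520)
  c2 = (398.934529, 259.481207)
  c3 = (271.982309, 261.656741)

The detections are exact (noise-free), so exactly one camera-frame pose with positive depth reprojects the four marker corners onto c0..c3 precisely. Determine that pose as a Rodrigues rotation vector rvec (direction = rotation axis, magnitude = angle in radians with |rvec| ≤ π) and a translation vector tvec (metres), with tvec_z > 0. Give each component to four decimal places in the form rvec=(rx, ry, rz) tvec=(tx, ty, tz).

Intrinsics K: fx=663.0, fy=474.4, cx=317.9, cy=248.5
Marker side s = 0.24 m; corners in marker frame (Z=0):
  M0 = (-0.1200, +0.1200, 0)
  M1 = (+0.1200, +0.1200, 0)
  M2 = (+0.1200, -0.1200, 0)
  M3 = (-0.1200, -0.1200, 0)
Detected image corners:
  c0 = (292.927112, 360.167077) px
  c1 = (418.841398, 372.277520) px
  c2 = (398.934529, 259.481207) px
  c3 = (271.982309, 261.656741) px
Planar DLT: solve 8×8 A·h = b for H (H[2,2]=1):
  H  [+329.97106 +128.87339 +341.50704]
  H  [-157.27747 +477.73417 +314.02585]
  H  [-0.56933 +0.12618 +1.00000]
B = K⁻¹H; ‖b₁‖=0.958747, ‖b₂‖=0.958747; λ = 2/(‖b₁‖+‖b₂‖) = 1.043028, sign → tz>0 ⇒ λ=+1.043028
r₁ = λ·B[:,0] = (+0.80384,-0.03474,-0.59383); r₂ = λ·B[:,1] = (+0.13964,+0.98142,+0.13161)
r₃ = r₁×r₂ = (+0.57822,-0.18872,+0.79375); SVD([r₁ r₂ r₃]) → R = UVᵀ:
  R  [+0.80384 +0.13964 +0.57822]
  R  [-0.03474 +0.98142 -0.18872]
  R  [-0.59383 +0.13161 +0.79375]
t = (+0.03714, +0.14407, +1.04303) m
tr R = 2.579013; θ = arccos((tr R − 1)/2) = 0.660792 rad = 37.861°
axis k = ((R−Rᵀ)₃₂, (R−Rᵀ)₁₃, (R−Rᵀ)₂₁) / (2 sinθ) = (+0.260964, +0.954839, -0.142056)
rvec = θ·k = (+0.172443, +0.630950, -0.093870)

rvec=(0.1724, 0.6309, -0.0939) tvec=(0.0371, 0.1441, 1.0430)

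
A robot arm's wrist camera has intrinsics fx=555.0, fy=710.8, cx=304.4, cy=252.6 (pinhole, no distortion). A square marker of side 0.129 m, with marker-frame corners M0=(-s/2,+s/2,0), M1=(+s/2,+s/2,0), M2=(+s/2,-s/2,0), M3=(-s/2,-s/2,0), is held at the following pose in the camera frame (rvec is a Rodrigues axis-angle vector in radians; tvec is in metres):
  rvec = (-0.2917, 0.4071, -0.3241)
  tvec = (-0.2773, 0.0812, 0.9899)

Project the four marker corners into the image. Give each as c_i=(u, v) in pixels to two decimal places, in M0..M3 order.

Intrinsics K: fx=555.0, fy=710.8, cx=304.4, cy=252.6
Marker side s = 0.129 m; corners in marker frame (Z=0):
  M0 = (-0.0645, +0.0645, 0)
  M1 = (+0.0645, +0.0645, 0)
  M2 = (+0.0645, -0.0645, 0)
  M3 = (-0.0645, -0.0645, 0)
rvec = (-0.2917, 0.4071, -0.3241), |rvec| = θ = 0.59654 rad = 34.179°
Rodrigues: sinθ=0.56178, 1−cosθ=0.17272; R = I + sinθ·[k]× + (1−cosθ)·[k]×²:
    [+0.86858 +0.24758 +0.42927]
    [-0.36285 +0.90772 +0.21067]
    [-0.33750 -0.33874 +0.87827]
t = (-0.2773, 0.0812, 0.9899) m
M0: Pc = R·M0+t = (-0.31735, +0.16315, +0.98982); u = 555.0·(-0.31735)/0.98982 + 304.4 = 126.4567, v = 710.8·(+0.16315)/0.98982 + 252.6 = 369.7612
M1: Pc = R·M1+t = (-0.20531, +0.11634, +0.94628); u = 555.0·(-0.20531)/0.94628 + 304.4 = 183.9860, v = 710.8·(+0.11634)/0.94628 + 252.6 = 339.9918
M2: Pc = R·M2+t = (-0.23725, -0.00075, +0.98998); u = 555.0·(-0.23725)/0.98998 + 304.4 = 171.3961, v = 710.8·(-0.00075)/0.98998 + 252.6 = 252.0601
M3: Pc = R·M3+t = (-0.34929, +0.04606, +1.03352); u = 555.0·(-0.34929)/1.03352 + 304.4 = 116.8295, v = 710.8·(+0.04606)/1.03352 + 252.6 = 284.2749

c0=(126.46, 369.76) c1=(183.99, 339.99) c2=(171.40, 252.06) c3=(116.83, 284.27)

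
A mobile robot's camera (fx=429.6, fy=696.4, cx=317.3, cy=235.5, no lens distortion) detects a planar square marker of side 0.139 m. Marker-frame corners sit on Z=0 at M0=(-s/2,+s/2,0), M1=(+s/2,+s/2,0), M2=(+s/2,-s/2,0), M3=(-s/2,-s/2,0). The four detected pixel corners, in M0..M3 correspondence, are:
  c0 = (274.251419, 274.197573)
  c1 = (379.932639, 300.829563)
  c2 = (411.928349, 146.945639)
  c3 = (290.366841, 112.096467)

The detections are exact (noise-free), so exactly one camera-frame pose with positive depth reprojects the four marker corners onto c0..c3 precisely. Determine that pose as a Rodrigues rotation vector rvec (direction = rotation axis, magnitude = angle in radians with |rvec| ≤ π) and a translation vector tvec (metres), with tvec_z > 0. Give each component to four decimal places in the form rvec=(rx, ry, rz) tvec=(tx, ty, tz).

Intrinsics K: fx=429.6, fy=696.4, cx=317.3, cy=235.5
Marker side s = 0.139 m; corners in marker frame (Z=0):
  M0 = (-0.0695, +0.0695, 0)
  M1 = (+0.0695, +0.0695, 0)
  M2 = (+0.0695, -0.0695, 0)
  M3 = (-0.0695, -0.0695, 0)
Detected image corners:
  c0 = (274.251419, 274.197573) px
  c1 = (379.932639, 300.829563) px
  c2 = (411.928349, 146.945639) px
  c3 = (290.366841, 112.096467) px
Planar DLT: solve 8×8 A·h = b for H (H[2,2]=1):
  H  [+871.43210 +179.55475 +338.92595]
  H  [+254.76917 +1353.51918 +214.42024]
  H  [+0.17147 +1.04181 +1.00000]
B = K⁻¹H; ‖b₁‖=1.934198, ‖b₂‖=1.934198; λ = 2/(‖b₁‖+‖b₂‖) = 0.517010, sign → tz>0 ⇒ λ=+0.517010
r₁ = λ·B[:,0] = (+0.98326,+0.15916,+0.08865); r₂ = λ·B[:,1] = (-0.18174,+0.82271,+0.53862)
r₃ = r₁×r₂ = (+0.01279,-0.54572,+0.83787); SVD([r₁ r₂ r₃]) → R = UVᵀ:
  R  [+0.98326 -0.18174 +0.01279]
  R  [+0.15916 +0.82271 -0.54572]
  R  [+0.08865 +0.53862 +0.83787]
t = (+0.02603, -0.01565, +0.51701) m
tr R = 2.643846; θ = arccos((tr R − 1)/2) = 0.606018 rad = 34.722°
axis k = ((R−Rᵀ)₃₂, (R−Rᵀ)₁₃, (R−Rᵀ)₂₁) / (2 sinθ) = (+0.951850, -0.066587, +0.299245)
rvec = θ·k = (+0.576838, -0.040353, +0.181348)

rvec=(0.5768, -0.0404, 0.1813) tvec=(0.0260, -0.0156, 0.5170)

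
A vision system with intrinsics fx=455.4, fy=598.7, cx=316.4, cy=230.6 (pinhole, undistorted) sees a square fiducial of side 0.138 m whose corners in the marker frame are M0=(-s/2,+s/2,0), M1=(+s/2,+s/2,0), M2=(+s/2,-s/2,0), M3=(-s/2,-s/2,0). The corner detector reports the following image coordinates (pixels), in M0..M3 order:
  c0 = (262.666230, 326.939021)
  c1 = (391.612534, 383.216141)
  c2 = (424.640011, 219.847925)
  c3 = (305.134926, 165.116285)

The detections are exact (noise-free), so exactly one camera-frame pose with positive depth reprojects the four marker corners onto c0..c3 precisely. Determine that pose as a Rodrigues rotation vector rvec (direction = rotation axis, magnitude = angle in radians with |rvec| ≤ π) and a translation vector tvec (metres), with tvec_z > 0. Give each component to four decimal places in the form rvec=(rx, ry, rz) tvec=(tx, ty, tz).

Intrinsics K: fx=455.4, fy=598.7, cx=316.4, cy=230.6
Marker side s = 0.138 m; corners in marker frame (Z=0):
  M0 = (-0.0690, +0.0690, 0)
  M1 = (+0.0690, +0.0690, 0)
  M2 = (+0.0690, -0.0690, 0)
  M3 = (-0.0690, -0.0690, 0)
Detected image corners:
  c0 = (262.666230, 326.939021) px
  c1 = (391.612534, 383.216141) px
  c2 = (424.640011, 219.847925) px
  c3 = (305.134926, 165.116285) px
Planar DLT: solve 8×8 A·h = b for H (H[2,2]=1):
  H  [+936.30787 -452.49392 +347.15049]
  H  [+431.55375 +1036.47015 +271.08114]
  H  [+0.10793 -0.51793 +1.00000]
B = K⁻¹H; ‖b₁‖=2.097020, ‖b₂‖=2.097020; λ = 2/(‖b₁‖+‖b₂‖) = 0.476867, sign → tz>0 ⇒ λ=+0.476867
r₁ = λ·B[:,0] = (+0.94469,+0.32391,+0.05147); r₂ = λ·B[:,1] = (-0.30223,+0.92068,-0.24699)
r₃ = r₁×r₂ = (-0.12739,+0.21777,+0.96765); SVD([r₁ r₂ r₃]) → R = UVᵀ:
  R  [+0.94469 -0.30223 -0.12739]
  R  [+0.32391 +0.92068 +0.21777]
  R  [+0.05147 -0.24699 +0.96765]
t = (+0.03220, +0.03224, +0.47687) m
tr R = 2.833022; θ = arccos((tr R − 1)/2) = 0.411528 rad = 23.579°
axis k = ((R−Rᵀ)₃₂, (R−Rᵀ)₁₃, (R−Rᵀ)₂₁) / (2 sinθ) = (-0.580929, -0.223560, +0.782651)
rvec = θ·k = (-0.239068, -0.092001, +0.322082)

rvec=(-0.2391, -0.0920, 0.3221) tvec=(0.0322, 0.0322, 0.4769)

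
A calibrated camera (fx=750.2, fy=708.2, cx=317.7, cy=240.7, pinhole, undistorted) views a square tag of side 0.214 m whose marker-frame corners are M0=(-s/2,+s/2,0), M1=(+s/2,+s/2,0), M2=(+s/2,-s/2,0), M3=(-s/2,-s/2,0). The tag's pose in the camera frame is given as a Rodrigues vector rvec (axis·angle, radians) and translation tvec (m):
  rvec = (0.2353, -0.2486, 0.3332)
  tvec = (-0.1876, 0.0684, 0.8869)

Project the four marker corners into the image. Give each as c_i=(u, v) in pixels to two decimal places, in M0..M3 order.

Intrinsics K: fx=750.2, fy=708.2, cx=317.7, cy=240.7
Marker side s = 0.214 m; corners in marker frame (Z=0):
  M0 = (-0.1070, +0.1070, 0)
  M1 = (+0.1070, +0.1070, 0)
  M2 = (+0.1070, -0.1070, 0)
  M3 = (-0.1070, -0.1070, 0)
rvec = (0.2353, -0.2486, 0.3332), |rvec| = θ = 0.47769 rad = 27.370°
Rodrigues: sinθ=0.45973, 1−cosθ=0.11194; R = I + sinθ·[k]× + (1−cosθ)·[k]×²:
    [+0.91522 -0.34937 -0.20079]
    [+0.29198 +0.91838 -0.26709]
    [+0.27771 +0.18582 +0.94252]
t = (-0.1876, 0.0684, 0.8869) m
M0: Pc = R·M0+t = (-0.32291, +0.13542, +0.87707); u = 750.2·(-0.32291)/0.87707 + 317.7 = 41.4981, v = 708.2·(+0.13542)/0.87707 + 240.7 = 350.0506
M1: Pc = R·M1+t = (-0.12705, +0.19791, +0.93650); u = 750.2·(-0.12705)/0.93650 + 317.7 = 215.9210, v = 708.2·(+0.19791)/0.93650 + 240.7 = 390.3620
M2: Pc = R·M2+t = (-0.05229, +0.00138, +0.89673); u = 750.2·(-0.05229)/0.89673 + 317.7 = 273.9552, v = 708.2·(+0.00138)/0.89673 + 240.7 = 241.7861
M3: Pc = R·M3+t = (-0.24815, -0.06111, +0.83730); u = 750.2·(-0.24815)/0.83730 + 317.7 = 95.3678, v = 708.2·(-0.06111)/0.83730 + 240.7 = 189.0145

c0=(41.50, 350.05) c1=(215.92, 390.36) c2=(273.96, 241.79) c3=(95.37, 189.01)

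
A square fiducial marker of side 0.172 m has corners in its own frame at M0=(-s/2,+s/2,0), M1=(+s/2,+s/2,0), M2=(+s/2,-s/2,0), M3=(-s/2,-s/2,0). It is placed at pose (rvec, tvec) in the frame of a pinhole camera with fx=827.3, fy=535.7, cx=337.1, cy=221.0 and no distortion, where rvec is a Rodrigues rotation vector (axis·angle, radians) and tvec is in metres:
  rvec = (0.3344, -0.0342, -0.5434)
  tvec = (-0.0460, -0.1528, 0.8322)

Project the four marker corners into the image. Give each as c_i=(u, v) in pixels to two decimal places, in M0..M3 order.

Intrinsics K: fx=827.3, fy=535.7, cx=337.1, cy=221.0
Marker side s = 0.172 m; corners in marker frame (Z=0):
  M0 = (-0.0860, +0.0860, 0)
  M1 = (+0.0860, +0.0860, 0)
  M2 = (+0.0860, -0.0860, 0)
  M3 = (-0.0860, -0.0860, 0)
rvec = (0.3344, -0.0342, -0.5434), |rvec| = θ = 0.63897 rad = 36.610°
Rodrigues: sinθ=0.59637, 1−cosθ=0.19729; R = I + sinθ·[k]× + (1−cosθ)·[k]×²:
    [+0.85675 +0.50164 -0.11973]
    [-0.51270 +0.80328 -0.30313]
    [-0.05589 +0.32109 +0.94540]
t = (-0.0460, -0.1528, 0.8322) m
M0: Pc = R·M0+t = (-0.07654, -0.03963, +0.86462); u = 827.3·(-0.07654)/0.86462 + 337.1 = 263.8648, v = 535.7·(-0.03963)/0.86462 + 221.0 = 196.4485
M1: Pc = R·M1+t = (+0.07082, -0.12781, +0.85501); u = 827.3·(+0.07082)/0.85501 + 337.1 = 405.6268, v = 535.7·(-0.12781)/0.85501 + 221.0 = 140.9213
M2: Pc = R·M2+t = (-0.01546, -0.26597, +0.79978); u = 827.3·(-0.01546)/0.79978 + 337.1 = 321.1069, v = 535.7·(-0.26597)/0.79978 + 221.0 = 42.8483
M3: Pc = R·M3+t = (-0.16282, -0.17779, +0.80939); u = 827.3·(-0.16282)/0.80939 + 337.1 = 170.6759, v = 535.7·(-0.17779)/0.80939 + 221.0 = 103.3290

c0=(263.86, 196.45) c1=(405.63, 140.92) c2=(321.11, 42.85) c3=(170.68, 103.33)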